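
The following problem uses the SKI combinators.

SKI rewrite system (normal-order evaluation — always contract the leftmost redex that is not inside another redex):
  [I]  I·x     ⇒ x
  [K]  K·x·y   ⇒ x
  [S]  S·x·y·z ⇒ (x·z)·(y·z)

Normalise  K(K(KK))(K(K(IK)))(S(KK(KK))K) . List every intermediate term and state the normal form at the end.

Answer: normal form = KK  (in 2 steps)

Derivation:
  start: K(K(KK))(K(K(IK)))(S(KK(KK))K)
  [1] K(KK)(S(KK(KK))K)
  [2] KK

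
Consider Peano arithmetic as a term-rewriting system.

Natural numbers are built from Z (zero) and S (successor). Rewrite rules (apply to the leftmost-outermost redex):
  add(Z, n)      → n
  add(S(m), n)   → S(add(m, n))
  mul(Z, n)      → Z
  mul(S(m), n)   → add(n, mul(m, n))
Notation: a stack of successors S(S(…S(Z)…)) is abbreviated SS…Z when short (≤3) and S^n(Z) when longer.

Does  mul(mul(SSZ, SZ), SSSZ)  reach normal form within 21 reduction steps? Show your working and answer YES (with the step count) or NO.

Answer: YES — reaches normal form S^6(Z) in 18 ≤ 21 steps

Reduction:
  start: mul(mul(SSZ, SZ), SSSZ)
  →1  mul(add(SZ, mul(SZ, SZ)), SSSZ)
  →2  mul(S(add(Z, mul(SZ, SZ))), SSSZ)
  →3  add(SSSZ, mul(add(Z, mul(SZ, SZ)), SSSZ))
  →4  S(add(SSZ, mul(add(Z, mul(SZ, SZ)), SSSZ)))
  →5  S(S(add(SZ, mul(add(Z, mul(SZ, SZ)), SSSZ))))
  →6  S(S(S(add(Z, mul(add(Z, mul(SZ, SZ)), SSSZ)))))
  →7  S(S(S(mul(add(Z, mul(SZ, SZ)), SSSZ))))
  →8  S(S(S(mul(mul(SZ, SZ), SSSZ))))
  →9  S(S(S(mul(add(SZ, mul(Z, SZ)), SSSZ))))
  →10  S(S(S(mul(S(add(Z, mul(Z, SZ))), SSSZ))))
  →11  S(S(S(add(SSSZ, mul(add(Z, mul(Z, SZ)), SSSZ)))))
  →12  S(S(S(S(add(SSZ, mul(add(Z, mul(Z, SZ)), SSSZ))))))
  →13  S(S(S(S(S(add(SZ, mul(add(Z, mul(Z, SZ)), SSSZ)))))))
  →14  S(S(S(S(S(S(add(Z, mul(add(Z, mul(Z, SZ)), SSSZ))))))))
  →15  S(S(S(S(S(S(mul(add(Z, mul(Z, SZ)), SSSZ)))))))
  →16  S(S(S(S(S(S(mul(mul(Z, SZ), SSSZ)))))))
  →17  S(S(S(S(S(S(mul(Z, SSSZ)))))))
  →18  S^6(Z)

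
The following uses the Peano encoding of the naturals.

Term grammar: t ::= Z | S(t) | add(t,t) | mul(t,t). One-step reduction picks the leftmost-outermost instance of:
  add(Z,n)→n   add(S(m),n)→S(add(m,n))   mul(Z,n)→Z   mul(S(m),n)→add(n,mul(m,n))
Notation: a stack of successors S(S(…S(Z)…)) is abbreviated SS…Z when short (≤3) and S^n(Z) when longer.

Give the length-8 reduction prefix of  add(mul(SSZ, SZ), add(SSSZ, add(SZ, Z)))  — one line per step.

Answer: after 8 steps: S(S(add(mul(Z, SZ), add(SSSZ, add(SZ, Z)))))

Derivation:
  start: add(mul(SSZ, SZ), add(SSSZ, add(SZ, Z)))
  →1  add(add(SZ, mul(SZ, SZ)), add(SSSZ, add(SZ, Z)))
  →2  add(S(add(Z, mul(SZ, SZ))), add(SSSZ, add(SZ, Z)))
  →3  S(add(add(Z, mul(SZ, SZ)), add(SSSZ, add(SZ, Z))))
  →4  S(add(mul(SZ, SZ), add(SSSZ, add(SZ, Z))))
  →5  S(add(add(SZ, mul(Z, SZ)), add(SSSZ, add(SZ, Z))))
  →6  S(add(S(add(Z, mul(Z, SZ))), add(SSSZ, add(SZ, Z))))
  →7  S(S(add(add(Z, mul(Z, SZ)), add(SSSZ, add(SZ, Z)))))
  →8  S(S(add(mul(Z, SZ), add(SSSZ, add(SZ, Z)))))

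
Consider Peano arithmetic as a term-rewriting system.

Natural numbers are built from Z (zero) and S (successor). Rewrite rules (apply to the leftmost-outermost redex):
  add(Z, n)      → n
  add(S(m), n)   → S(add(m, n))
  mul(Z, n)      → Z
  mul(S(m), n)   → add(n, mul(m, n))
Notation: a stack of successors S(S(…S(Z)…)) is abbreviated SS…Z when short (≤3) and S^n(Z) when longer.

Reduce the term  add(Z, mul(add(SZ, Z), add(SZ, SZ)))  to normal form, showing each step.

Answer: normal form = SSZ  (in 10 steps)

Reduction:
  start: add(Z, mul(add(SZ, Z), add(SZ, SZ)))
  [1] mul(add(SZ, Z), add(SZ, SZ))
  [2] mul(S(add(Z, Z)), add(SZ, SZ))
  [3] add(add(SZ, SZ), mul(add(Z, Z), add(SZ, SZ)))
  [4] add(S(add(Z, SZ)), mul(add(Z, Z), add(SZ, SZ)))
  [5] S(add(add(Z, SZ), mul(add(Z, Z), add(SZ, SZ))))
  [6] S(add(SZ, mul(add(Z, Z), add(SZ, SZ))))
  [7] S(S(add(Z, mul(add(Z, Z), add(SZ, SZ)))))
  [8] S(S(mul(add(Z, Z), add(SZ, SZ))))
  [9] S(S(mul(Z, add(SZ, SZ))))
  [10] SSZ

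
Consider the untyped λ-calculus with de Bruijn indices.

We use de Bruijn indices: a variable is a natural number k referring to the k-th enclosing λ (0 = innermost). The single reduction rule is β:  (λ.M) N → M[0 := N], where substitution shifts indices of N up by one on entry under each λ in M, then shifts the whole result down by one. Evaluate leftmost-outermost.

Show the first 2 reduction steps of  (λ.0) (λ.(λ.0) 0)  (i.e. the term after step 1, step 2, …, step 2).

  start: (λ.0) (λ.(λ.0) 0)
  →1  λ.(λ.0) 0
  →2  λ.0

Answer: after 2 steps: λ.0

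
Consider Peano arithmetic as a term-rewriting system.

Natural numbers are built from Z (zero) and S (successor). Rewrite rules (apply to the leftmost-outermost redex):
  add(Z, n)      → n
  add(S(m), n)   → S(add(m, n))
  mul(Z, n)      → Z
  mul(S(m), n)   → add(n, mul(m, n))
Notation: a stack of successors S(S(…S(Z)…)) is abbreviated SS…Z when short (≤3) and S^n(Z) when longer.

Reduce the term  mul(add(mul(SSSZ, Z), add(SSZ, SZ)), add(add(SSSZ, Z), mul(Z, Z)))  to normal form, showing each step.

Answer: normal form = S^9(Z)  (in 54 steps)

Derivation:
  start: mul(add(mul(SSSZ, Z), add(SSZ, SZ)), add(add(SSSZ, Z), mul(Z, Z)))
  step 1: mul(add(add(Z, mul(SSZ, Z)), add(SSZ, SZ)), add(add(SSSZ, Z), mul(Z, Z)))
  step 2: mul(add(mul(SSZ, Z), add(SSZ, SZ)), add(add(SSSZ, Z), mul(Z, Z)))
  step 3: mul(add(add(Z, mul(SZ, Z)), add(SSZ, SZ)), add(add(SSSZ, Z), mul(Z, Z)))
  step 4: mul(add(mul(SZ, Z), add(SSZ, SZ)), add(add(SSSZ, Z), mul(Z, Z)))
  step 5: mul(add(add(Z, mul(Z, Z)), add(SSZ, SZ)), add(add(SSSZ, Z), mul(Z, Z)))
  step 6: mul(add(mul(Z, Z), add(SSZ, SZ)), add(add(SSSZ, Z), mul(Z, Z)))
  step 7: mul(add(Z, add(SSZ, SZ)), add(add(SSSZ, Z), mul(Z, Z)))
  step 8: mul(add(SSZ, SZ), add(add(SSSZ, Z), mul(Z, Z)))
  step 9: mul(S(add(SZ, SZ)), add(add(SSSZ, Z), mul(Z, Z)))
  step 10: add(add(add(SSSZ, Z), mul(Z, Z)), mul(add(SZ, SZ), add(add(SSSZ, Z), mul(Z, Z))))
  step 11: add(add(S(add(SSZ, Z)), mul(Z, Z)), mul(add(SZ, SZ), add(add(SSSZ, Z), mul(Z, Z))))
  step 12: add(S(add(add(SSZ, Z), mul(Z, Z))), mul(add(SZ, SZ), add(add(SSSZ, Z), mul(Z, Z))))
  step 13: S(add(add(add(SSZ, Z), mul(Z, Z)), mul(add(SZ, SZ), add(add(SSSZ, Z), mul(Z, Z)))))
  step 14: S(add(add(S(add(SZ, Z)), mul(Z, Z)), mul(add(SZ, SZ), add(add(SSSZ, Z), mul(Z, Z)))))
  step 15: S(add(S(add(add(SZ, Z), mul(Z, Z))), mul(add(SZ, SZ), add(add(SSSZ, Z), mul(Z, Z)))))
  step 16: S(S(add(add(add(SZ, Z), mul(Z, Z)), mul(add(SZ, SZ), add(add(SSSZ, Z), mul(Z, Z))))))
  step 17: S(S(add(add(S(add(Z, Z)), mul(Z, Z)), mul(add(SZ, SZ), add(add(SSSZ, Z), mul(Z, Z))))))
  step 18: S(S(add(S(add(add(Z, Z), mul(Z, Z))), mul(add(SZ, SZ), add(add(SSSZ, Z), mul(Z, Z))))))
  step 19: S(S(S(add(add(add(Z, Z), mul(Z, Z)), mul(add(SZ, SZ), add(add(SSSZ, Z), mul(Z, Z)))))))
  step 20: S(S(S(add(add(Z, mul(Z, Z)), mul(add(SZ, SZ), add(add(SSSZ, Z), mul(Z, Z)))))))
  step 21: S(S(S(add(mul(Z, Z), mul(add(SZ, SZ), add(add(SSSZ, Z), mul(Z, Z)))))))
  step 22: S(S(S(add(Z, mul(add(SZ, SZ), add(add(SSSZ, Z), mul(Z, Z)))))))
  step 23: S(S(S(mul(add(SZ, SZ), add(add(SSSZ, Z), mul(Z, Z))))))
  step 24: S(S(S(mul(S(add(Z, SZ)), add(add(SSSZ, Z), mul(Z, Z))))))
  step 25: S(S(S(add(add(add(SSSZ, Z), mul(Z, Z)), mul(add(Z, SZ), add(add(SSSZ, Z), mul(Z, Z)))))))
  step 26: S(S(S(add(add(S(add(SSZ, Z)), mul(Z, Z)), mul(add(Z, SZ), add(add(SSSZ, Z), mul(Z, Z)))))))
  step 27: S(S(S(add(S(add(add(SSZ, Z), mul(Z, Z))), mul(add(Z, SZ), add(add(SSSZ, Z), mul(Z, Z)))))))
  step 28: S(S(S(S(add(add(add(SSZ, Z), mul(Z, Z)), mul(add(Z, SZ), add(add(SSSZ, Z), mul(Z, Z))))))))
  step 29: S(S(S(S(add(add(S(add(SZ, Z)), mul(Z, Z)), mul(add(Z, SZ), add(add(SSSZ, Z), mul(Z, Z))))))))
  step 30: S(S(S(S(add(S(add(add(SZ, Z), mul(Z, Z))), mul(add(Z, SZ), add(add(SSSZ, Z), mul(Z, Z))))))))
  step 31: S(S(S(S(S(add(add(add(SZ, Z), mul(Z, Z)), mul(add(Z, SZ), add(add(SSSZ, Z), mul(Z, Z)))))))))
  step 32: S(S(S(S(S(add(add(S(add(Z, Z)), mul(Z, Z)), mul(add(Z, SZ), add(add(SSSZ, Z), mul(Z, Z)))))))))
  step 33: S(S(S(S(S(add(S(add(add(Z, Z), mul(Z, Z))), mul(add(Z, SZ), add(add(SSSZ, Z), mul(Z, Z)))))))))
  step 34: S(S(S(S(S(S(add(add(add(Z, Z), mul(Z, Z)), mul(add(Z, SZ), add(add(SSSZ, Z), mul(Z, Z))))))))))
  step 35: S(S(S(S(S(S(add(add(Z, mul(Z, Z)), mul(add(Z, SZ), add(add(SSSZ, Z), mul(Z, Z))))))))))
  step 36: S(S(S(S(S(S(add(mul(Z, Z), mul(add(Z, SZ), add(add(SSSZ, Z), mul(Z, Z))))))))))
  step 37: S(S(S(S(S(S(add(Z, mul(add(Z, SZ), add(add(SSSZ, Z), mul(Z, Z))))))))))
  step 38: S(S(S(S(S(S(mul(add(Z, SZ), add(add(SSSZ, Z), mul(Z, Z)))))))))
  step 39: S(S(S(S(S(S(mul(SZ, add(add(SSSZ, Z), mul(Z, Z)))))))))
  step 40: S(S(S(S(S(S(add(add(add(SSSZ, Z), mul(Z, Z)), mul(Z, add(add(SSSZ, Z), mul(Z, Z))))))))))
  step 41: S(S(S(S(S(S(add(add(S(add(SSZ, Z)), mul(Z, Z)), mul(Z, add(add(SSSZ, Z), mul(Z, Z))))))))))
  step 42: S(S(S(S(S(S(add(S(add(add(SSZ, Z), mul(Z, Z))), mul(Z, add(add(SSSZ, Z), mul(Z, Z))))))))))
  step 43: S(S(S(S(S(S(S(add(add(add(SSZ, Z), mul(Z, Z)), mul(Z, add(add(SSSZ, Z), mul(Z, Z)))))))))))
  step 44: S(S(S(S(S(S(S(add(add(S(add(SZ, Z)), mul(Z, Z)), mul(Z, add(add(SSSZ, Z), mul(Z, Z)))))))))))
  step 45: S(S(S(S(S(S(S(add(S(add(add(SZ, Z), mul(Z, Z))), mul(Z, add(add(SSSZ, Z), mul(Z, Z)))))))))))
  step 46: S(S(S(S(S(S(S(S(add(add(add(SZ, Z), mul(Z, Z)), mul(Z, add(add(SSSZ, Z), mul(Z, Z))))))))))))
  step 47: S(S(S(S(S(S(S(S(add(add(S(add(Z, Z)), mul(Z, Z)), mul(Z, add(add(SSSZ, Z), mul(Z, Z))))))))))))
  step 48: S(S(S(S(S(S(S(S(add(S(add(add(Z, Z), mul(Z, Z))), mul(Z, add(add(SSSZ, Z), mul(Z, Z))))))))))))
  step 49: S(S(S(S(S(S(S(S(S(add(add(add(Z, Z), mul(Z, Z)), mul(Z, add(add(SSSZ, Z), mul(Z, Z)))))))))))))
  step 50: S(S(S(S(S(S(S(S(S(add(add(Z, mul(Z, Z)), mul(Z, add(add(SSSZ, Z), mul(Z, Z)))))))))))))
  step 51: S(S(S(S(S(S(S(S(S(add(mul(Z, Z), mul(Z, add(add(SSSZ, Z), mul(Z, Z)))))))))))))
  step 52: S(S(S(S(S(S(S(S(S(add(Z, mul(Z, add(add(SSSZ, Z), mul(Z, Z)))))))))))))
  step 53: S(S(S(S(S(S(S(S(S(mul(Z, add(add(SSSZ, Z), mul(Z, Z))))))))))))
  step 54: S^9(Z)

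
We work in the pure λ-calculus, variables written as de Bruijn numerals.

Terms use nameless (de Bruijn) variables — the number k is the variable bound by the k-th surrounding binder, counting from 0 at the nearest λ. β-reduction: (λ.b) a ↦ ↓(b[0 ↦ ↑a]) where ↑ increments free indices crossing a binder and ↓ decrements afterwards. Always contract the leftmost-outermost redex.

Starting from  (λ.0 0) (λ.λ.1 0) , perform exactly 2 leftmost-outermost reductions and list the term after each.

  start: (λ.0 0) (λ.λ.1 0)
  [1] (λ.λ.1 0) (λ.λ.1 0)
  [2] λ.(λ.λ.1 0) 0

Answer: after 2 steps: λ.(λ.λ.1 0) 0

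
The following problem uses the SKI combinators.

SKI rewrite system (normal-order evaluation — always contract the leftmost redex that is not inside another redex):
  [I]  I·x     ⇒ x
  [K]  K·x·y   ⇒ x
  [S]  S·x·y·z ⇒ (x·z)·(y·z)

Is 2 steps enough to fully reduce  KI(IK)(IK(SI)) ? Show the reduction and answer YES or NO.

  start: KI(IK)(IK(SI))
  →1  I(IK(SI))
  →2  IK(SI)

Answer: NO — after 2 steps the term is IK(SI), not yet normal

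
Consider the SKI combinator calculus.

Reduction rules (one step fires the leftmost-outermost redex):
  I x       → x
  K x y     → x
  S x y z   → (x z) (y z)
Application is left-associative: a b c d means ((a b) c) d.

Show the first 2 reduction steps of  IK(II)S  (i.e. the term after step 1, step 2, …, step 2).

  start: IK(II)S
  →1  K(II)S
  →2  II

Answer: after 2 steps: II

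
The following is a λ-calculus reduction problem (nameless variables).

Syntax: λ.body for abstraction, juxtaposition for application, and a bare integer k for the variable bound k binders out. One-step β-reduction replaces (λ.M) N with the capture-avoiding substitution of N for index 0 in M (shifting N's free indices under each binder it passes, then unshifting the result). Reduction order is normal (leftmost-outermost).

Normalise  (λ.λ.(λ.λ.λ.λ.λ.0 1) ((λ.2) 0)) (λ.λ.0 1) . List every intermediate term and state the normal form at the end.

Answer: normal form = λ.λ.λ.λ.λ.0 1  (in 2 steps)

Reduction:
  start: (λ.λ.(λ.λ.λ.λ.λ.0 1) ((λ.2) 0)) (λ.λ.0 1)
  [1] λ.(λ.λ.λ.λ.λ.0 1) ((λ.λ.λ.0 1) 0)
  [2] λ.λ.λ.λ.λ.0 1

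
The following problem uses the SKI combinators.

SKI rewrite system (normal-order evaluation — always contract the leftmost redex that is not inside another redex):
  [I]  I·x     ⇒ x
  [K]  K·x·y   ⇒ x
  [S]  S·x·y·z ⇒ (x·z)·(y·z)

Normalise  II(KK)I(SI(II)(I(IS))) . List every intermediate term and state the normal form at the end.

  start: II(KK)I(SI(II)(I(IS)))
  →1  I(KK)I(SI(II)(I(IS)))
  →2  KKI(SI(II)(I(IS)))
  →3  K(SI(II)(I(IS)))
  →4  K(I(I(IS))(II(I(IS))))
  →5  K(I(IS)(II(I(IS))))
  →6  K(IS(II(I(IS))))
  →7  K(S(II(I(IS))))
  →8  K(S(I(I(IS))))
  →9  K(S(I(IS)))
  →10  K(S(IS))
  →11  K(SS)

Answer: normal form = K(SS)  (in 11 steps)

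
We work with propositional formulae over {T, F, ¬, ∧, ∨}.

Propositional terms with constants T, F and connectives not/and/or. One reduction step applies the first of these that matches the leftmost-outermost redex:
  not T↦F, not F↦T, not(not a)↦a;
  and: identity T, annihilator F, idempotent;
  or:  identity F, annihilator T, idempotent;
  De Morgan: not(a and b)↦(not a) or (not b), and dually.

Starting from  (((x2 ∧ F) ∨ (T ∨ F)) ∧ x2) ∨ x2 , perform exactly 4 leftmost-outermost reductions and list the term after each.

  start: (((x2 ∧ F) ∨ (T ∨ F)) ∧ x2) ∨ x2
  →1  ((F ∨ (T ∨ F)) ∧ x2) ∨ x2
  →2  ((T ∨ F) ∧ x2) ∨ x2
  →3  (T ∧ x2) ∨ x2
  →4  x2 ∨ x2

Answer: after 4 steps: x2 ∨ x2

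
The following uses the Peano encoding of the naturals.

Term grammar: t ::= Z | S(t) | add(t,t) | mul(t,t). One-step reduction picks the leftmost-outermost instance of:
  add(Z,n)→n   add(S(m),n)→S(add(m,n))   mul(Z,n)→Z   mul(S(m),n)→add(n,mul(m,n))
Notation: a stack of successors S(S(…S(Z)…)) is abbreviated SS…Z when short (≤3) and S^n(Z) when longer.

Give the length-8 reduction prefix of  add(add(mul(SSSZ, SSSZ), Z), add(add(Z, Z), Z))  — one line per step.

  start: add(add(mul(SSSZ, SSSZ), Z), add(add(Z, Z), Z))
  [1] add(add(add(SSSZ, mul(SSZ, SSSZ)), Z), add(add(Z, Z), Z))
  [2] add(add(S(add(SSZ, mul(SSZ, SSSZ))), Z), add(add(Z, Z), Z))
  [3] add(S(add(add(SSZ, mul(SSZ, SSSZ)), Z)), add(add(Z, Z), Z))
  [4] S(add(add(add(SSZ, mul(SSZ, SSSZ)), Z), add(add(Z, Z), Z)))
  [5] S(add(add(S(add(SZ, mul(SSZ, SSSZ))), Z), add(add(Z, Z), Z)))
  [6] S(add(S(add(add(SZ, mul(SSZ, SSSZ)), Z)), add(add(Z, Z), Z)))
  [7] S(S(add(add(add(SZ, mul(SSZ, SSSZ)), Z), add(add(Z, Z), Z))))
  [8] S(S(add(add(S(add(Z, mul(SSZ, SSSZ))), Z), add(add(Z, Z), Z))))

Answer: after 8 steps: S(S(add(add(S(add(Z, mul(SSZ, SSSZ))), Z), add(add(Z, Z), Z))))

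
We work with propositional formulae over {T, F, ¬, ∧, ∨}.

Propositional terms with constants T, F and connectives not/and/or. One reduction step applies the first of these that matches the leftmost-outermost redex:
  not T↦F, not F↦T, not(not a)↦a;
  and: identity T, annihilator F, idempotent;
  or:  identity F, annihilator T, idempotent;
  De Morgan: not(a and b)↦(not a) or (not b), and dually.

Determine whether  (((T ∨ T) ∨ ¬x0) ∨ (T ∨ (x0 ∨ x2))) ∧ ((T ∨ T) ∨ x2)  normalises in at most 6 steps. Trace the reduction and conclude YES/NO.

  start: (((T ∨ T) ∨ ¬x0) ∨ (T ∨ (x0 ∨ x2))) ∧ ((T ∨ T) ∨ x2)
  step 1: ((T ∨ ¬x0) ∨ (T ∨ (x0 ∨ x2))) ∧ ((T ∨ T) ∨ x2)
  step 2: (T ∨ (T ∨ (x0 ∨ x2))) ∧ ((T ∨ T) ∨ x2)
  step 3: T ∧ ((T ∨ T) ∨ x2)
  step 4: (T ∨ T) ∨ x2
  step 5: T ∨ x2
  step 6: T

Answer: YES — reaches normal form T in 6 ≤ 6 steps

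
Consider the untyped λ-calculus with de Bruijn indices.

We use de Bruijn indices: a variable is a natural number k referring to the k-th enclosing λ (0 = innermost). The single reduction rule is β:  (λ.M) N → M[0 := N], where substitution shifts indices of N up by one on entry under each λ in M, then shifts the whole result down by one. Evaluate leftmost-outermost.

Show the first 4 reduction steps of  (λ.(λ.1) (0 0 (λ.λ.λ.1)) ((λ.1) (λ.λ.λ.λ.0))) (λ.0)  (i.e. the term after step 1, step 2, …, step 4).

Answer: after 4 steps: λ.0

Working:
  start: (λ.(λ.1) (0 0 (λ.λ.λ.1)) ((λ.1) (λ.λ.λ.λ.0))) (λ.0)
  [1] (λ.λ.0) ((λ.0) (λ.0) (λ.λ.λ.1)) ((λ.λ.0) (λ.λ.λ.λ.0))
  [2] (λ.0) ((λ.λ.0) (λ.λ.λ.λ.0))
  [3] (λ.λ.0) (λ.λ.λ.λ.0)
  [4] λ.0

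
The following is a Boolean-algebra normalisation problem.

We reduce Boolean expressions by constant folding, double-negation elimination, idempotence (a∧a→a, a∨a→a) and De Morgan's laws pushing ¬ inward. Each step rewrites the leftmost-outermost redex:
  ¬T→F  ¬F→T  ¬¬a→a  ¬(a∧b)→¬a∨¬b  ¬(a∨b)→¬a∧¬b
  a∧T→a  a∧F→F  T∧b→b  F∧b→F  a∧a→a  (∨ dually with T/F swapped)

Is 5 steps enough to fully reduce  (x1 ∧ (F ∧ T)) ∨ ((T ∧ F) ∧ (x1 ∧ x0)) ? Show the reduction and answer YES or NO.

  start: (x1 ∧ (F ∧ T)) ∨ ((T ∧ F) ∧ (x1 ∧ x0))
  →1  (x1 ∧ F) ∨ ((T ∧ F) ∧ (x1 ∧ x0))
  →2  F ∨ ((T ∧ F) ∧ (x1 ∧ x0))
  →3  (T ∧ F) ∧ (x1 ∧ x0)
  →4  F ∧ (x1 ∧ x0)
  →5  F

Answer: YES — reaches normal form F in 5 ≤ 5 steps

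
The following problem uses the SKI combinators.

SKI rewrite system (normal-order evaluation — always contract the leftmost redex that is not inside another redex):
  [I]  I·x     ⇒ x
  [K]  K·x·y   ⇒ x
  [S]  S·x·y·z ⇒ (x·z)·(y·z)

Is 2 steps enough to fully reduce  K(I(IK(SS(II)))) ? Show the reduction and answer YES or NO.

Answer: NO — after 2 steps the term is K(K(SS(II))), not yet normal

Working:
  start: K(I(IK(SS(II))))
  →1  K(IK(SS(II)))
  →2  K(K(SS(II)))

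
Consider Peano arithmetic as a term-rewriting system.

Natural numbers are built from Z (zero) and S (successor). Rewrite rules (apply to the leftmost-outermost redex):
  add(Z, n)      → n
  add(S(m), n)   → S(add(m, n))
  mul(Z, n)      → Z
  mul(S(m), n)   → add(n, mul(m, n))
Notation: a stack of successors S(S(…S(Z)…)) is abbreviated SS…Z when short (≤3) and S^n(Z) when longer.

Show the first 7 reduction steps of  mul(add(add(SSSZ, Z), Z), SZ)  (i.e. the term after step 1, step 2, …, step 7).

Answer: after 7 steps: S(mul(S(add(add(SZ, Z), Z)), SZ))

Working:
  start: mul(add(add(SSSZ, Z), Z), SZ)
  step 1: mul(add(S(add(SSZ, Z)), Z), SZ)
  step 2: mul(S(add(add(SSZ, Z), Z)), SZ)
  step 3: add(SZ, mul(add(add(SSZ, Z), Z), SZ))
  step 4: S(add(Z, mul(add(add(SSZ, Z), Z), SZ)))
  step 5: S(mul(add(add(SSZ, Z), Z), SZ))
  step 6: S(mul(add(S(add(SZ, Z)), Z), SZ))
  step 7: S(mul(S(add(add(SZ, Z), Z)), SZ))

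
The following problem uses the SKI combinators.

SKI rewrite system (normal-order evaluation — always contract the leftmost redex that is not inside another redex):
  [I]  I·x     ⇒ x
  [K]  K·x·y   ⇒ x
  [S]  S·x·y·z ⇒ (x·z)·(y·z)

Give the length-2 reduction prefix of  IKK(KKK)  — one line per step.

  start: IKK(KKK)
  →1  KK(KKK)
  →2  K

Answer: after 2 steps: K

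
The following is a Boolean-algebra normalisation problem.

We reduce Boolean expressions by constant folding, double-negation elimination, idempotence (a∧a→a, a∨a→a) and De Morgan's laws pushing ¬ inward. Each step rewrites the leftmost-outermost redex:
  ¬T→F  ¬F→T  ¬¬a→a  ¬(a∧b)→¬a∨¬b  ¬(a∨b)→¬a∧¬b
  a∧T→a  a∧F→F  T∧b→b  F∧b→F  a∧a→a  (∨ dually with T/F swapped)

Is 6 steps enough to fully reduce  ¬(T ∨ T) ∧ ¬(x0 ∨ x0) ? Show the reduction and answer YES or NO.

  start: ¬(T ∨ T) ∧ ¬(x0 ∨ x0)
  [1] (¬T ∧ ¬T) ∧ ¬(x0 ∨ x0)
  [2] ¬T ∧ ¬(x0 ∨ x0)
  [3] F ∧ ¬(x0 ∨ x0)
  [4] F

Answer: YES — reaches normal form F in 4 ≤ 6 steps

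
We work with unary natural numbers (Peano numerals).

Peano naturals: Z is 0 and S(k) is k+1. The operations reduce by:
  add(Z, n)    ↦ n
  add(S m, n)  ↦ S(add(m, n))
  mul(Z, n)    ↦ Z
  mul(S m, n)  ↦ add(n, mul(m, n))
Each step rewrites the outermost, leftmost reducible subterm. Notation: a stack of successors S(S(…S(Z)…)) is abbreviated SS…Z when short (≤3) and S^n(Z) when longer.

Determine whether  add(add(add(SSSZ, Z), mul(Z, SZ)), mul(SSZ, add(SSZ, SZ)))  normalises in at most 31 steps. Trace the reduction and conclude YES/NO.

  start: add(add(add(SSSZ, Z), mul(Z, SZ)), mul(SSZ, add(SSZ, SZ)))
  step 1: add(add(S(add(SSZ, Z)), mul(Z, SZ)), mul(SSZ, add(SSZ, SZ)))
  step 2: add(S(add(add(SSZ, Z), mul(Z, SZ))), mul(SSZ, add(SSZ, SZ)))
  step 3: S(add(add(add(SSZ, Z), mul(Z, SZ)), mul(SSZ, add(SSZ, SZ))))
  step 4: S(add(add(S(add(SZ, Z)), mul(Z, SZ)), mul(SSZ, add(SSZ, SZ))))
  step 5: S(add(S(add(add(SZ, Z), mul(Z, SZ))), mul(SSZ, add(SSZ, SZ))))
  step 6: S(S(add(add(add(SZ, Z), mul(Z, SZ)), mul(SSZ, add(SSZ, SZ)))))
  step 7: S(S(add(add(S(add(Z, Z)), mul(Z, SZ)), mul(SSZ, add(SSZ, SZ)))))
  step 8: S(S(add(S(add(add(Z, Z), mul(Z, SZ))), mul(SSZ, add(SSZ, SZ)))))
  step 9: S(S(S(add(add(add(Z, Z), mul(Z, SZ)), mul(SSZ, add(SSZ, SZ))))))
  step 10: S(S(S(add(add(Z, mul(Z, SZ)), mul(SSZ, add(SSZ, SZ))))))
  step 11: S(S(S(add(mul(Z, SZ), mul(SSZ, add(SSZ, SZ))))))
  step 12: S(S(S(add(Z, mul(SSZ, add(SSZ, SZ))))))
  step 13: S(S(S(mul(SSZ, add(SSZ, SZ)))))
  step 14: S(S(S(add(add(SSZ, SZ), mul(SZ, add(SSZ, SZ))))))
  step 15: S(S(S(add(S(add(SZ, SZ)), mul(SZ, add(SSZ, SZ))))))
  step 16: S(S(S(S(add(add(SZ, SZ), mul(SZ, add(SSZ, SZ)))))))
  step 17: S(S(S(S(add(S(add(Z, SZ)), mul(SZ, add(SSZ, SZ)))))))
  step 18: S(S(S(S(S(add(add(Z, SZ), mul(SZ, add(SSZ, SZ))))))))
  step 19: S(S(S(S(S(add(SZ, mul(SZ, add(SSZ, SZ))))))))
  step 20: S(S(S(S(S(S(add(Z, mul(SZ, add(SSZ, SZ)))))))))
  step 21: S(S(S(S(S(S(mul(SZ, add(SSZ, SZ))))))))
  step 22: S(S(S(S(S(S(add(add(SSZ, SZ), mul(Z, add(SSZ, SZ)))))))))
  step 23: S(S(S(S(S(S(add(S(add(SZ, SZ)), mul(Z, add(SSZ, SZ)))))))))
  step 24: S(S(S(S(S(S(S(add(add(SZ, SZ), mul(Z, add(SSZ, SZ))))))))))
  step 25: S(S(S(S(S(S(S(add(S(add(Z, SZ)), mul(Z, add(SSZ, SZ))))))))))
  step 26: S(S(S(S(S(S(S(S(add(add(Z, SZ), mul(Z, add(SSZ, SZ)))))))))))
  step 27: S(S(S(S(S(S(S(S(add(SZ, mul(Z, add(SSZ, SZ)))))))))))
  step 28: S(S(S(S(S(S(S(S(S(add(Z, mul(Z, add(SSZ, SZ))))))))))))
  step 29: S(S(S(S(S(S(S(S(S(mul(Z, add(SSZ, SZ)))))))))))
  step 30: S^9(Z)

Answer: YES — reaches normal form S^9(Z) in 30 ≤ 31 steps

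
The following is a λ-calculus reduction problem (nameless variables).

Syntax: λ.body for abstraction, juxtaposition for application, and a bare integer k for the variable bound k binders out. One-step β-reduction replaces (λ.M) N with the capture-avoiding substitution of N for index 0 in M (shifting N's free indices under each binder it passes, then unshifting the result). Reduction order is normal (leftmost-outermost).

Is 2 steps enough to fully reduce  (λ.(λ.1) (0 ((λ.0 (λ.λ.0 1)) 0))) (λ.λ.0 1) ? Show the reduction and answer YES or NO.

Answer: YES — reaches normal form λ.λ.0 1 in 2 ≤ 2 steps

Working:
  start: (λ.(λ.1) (0 ((λ.0 (λ.λ.0 1)) 0))) (λ.λ.0 1)
  step 1: (λ.λ.λ.0 1) ((λ.λ.0 1) ((λ.0 (λ.λ.0 1)) (λ.λ.0 1)))
  step 2: λ.λ.0 1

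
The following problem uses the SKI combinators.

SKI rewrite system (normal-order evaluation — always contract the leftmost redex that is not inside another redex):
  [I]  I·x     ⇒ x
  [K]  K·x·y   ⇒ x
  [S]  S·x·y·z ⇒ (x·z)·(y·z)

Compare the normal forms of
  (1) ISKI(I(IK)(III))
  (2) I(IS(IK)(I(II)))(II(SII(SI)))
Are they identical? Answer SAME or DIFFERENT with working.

Term A:
  start: ISKI(I(IK)(III))
  step 1: SKI(I(IK)(III))
  step 2: K(I(IK)(III))(I(I(IK)(III)))
  step 3: I(IK)(III)
  step 4: IK(III)
  step 5: K(III)
  step 6: K(II)
  step 7: KI

Term B:
  start: I(IS(IK)(I(II)))(II(SII(SI)))
  step 1: IS(IK)(I(II))(II(SII(SI)))
  step 2: S(IK)(I(II))(II(SII(SI)))
  step 3: IK(II(SII(SI)))(I(II)(II(SII(SI))))
  step 4: K(II(SII(SI)))(I(II)(II(SII(SI))))
  step 5: II(SII(SI))
  step 6: I(SII(SI))
  step 7: SII(SI)
  step 8: I(SI)(I(SI))
  step 9: SI(I(SI))
  step 10: SI(SI)

Answer: DIFFERENT — A ⇓ KI, B ⇓ SI(SI)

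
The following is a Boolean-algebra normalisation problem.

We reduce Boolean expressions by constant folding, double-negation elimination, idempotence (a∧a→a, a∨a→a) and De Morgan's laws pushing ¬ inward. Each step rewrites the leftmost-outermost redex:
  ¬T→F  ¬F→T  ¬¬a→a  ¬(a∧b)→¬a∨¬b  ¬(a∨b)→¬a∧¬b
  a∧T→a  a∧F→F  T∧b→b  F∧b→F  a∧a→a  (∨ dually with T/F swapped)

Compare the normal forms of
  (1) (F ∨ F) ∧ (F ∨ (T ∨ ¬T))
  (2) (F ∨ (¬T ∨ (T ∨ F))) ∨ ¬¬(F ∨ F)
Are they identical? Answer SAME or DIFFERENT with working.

Answer: DIFFERENT — A ⇓ F, B ⇓ T

Working:
Term A:
  start: (F ∨ F) ∧ (F ∨ (T ∨ ¬T))
  →1  F ∧ (F ∨ (T ∨ ¬T))
  →2  F

Term B:
  start: (F ∨ (¬T ∨ (T ∨ F))) ∨ ¬¬(F ∨ F)
  →1  (¬T ∨ (T ∨ F)) ∨ ¬¬(F ∨ F)
  →2  (F ∨ (T ∨ F)) ∨ ¬¬(F ∨ F)
  →3  (T ∨ F) ∨ ¬¬(F ∨ F)
  →4  T ∨ ¬¬(F ∨ F)
  →5  T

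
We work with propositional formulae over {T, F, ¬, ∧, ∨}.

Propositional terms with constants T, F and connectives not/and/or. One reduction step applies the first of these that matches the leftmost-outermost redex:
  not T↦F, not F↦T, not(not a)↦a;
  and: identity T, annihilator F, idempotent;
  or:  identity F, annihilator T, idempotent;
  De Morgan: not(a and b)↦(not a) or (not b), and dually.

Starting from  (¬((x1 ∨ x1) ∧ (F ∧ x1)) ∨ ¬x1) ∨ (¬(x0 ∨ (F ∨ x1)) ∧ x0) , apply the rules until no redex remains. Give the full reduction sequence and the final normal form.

Answer: normal form = T  (in 9 steps)

Reduction:
  start: (¬((x1 ∨ x1) ∧ (F ∧ x1)) ∨ ¬x1) ∨ (¬(x0 ∨ (F ∨ x1)) ∧ x0)
  step 1: ((¬(x1 ∨ x1) ∨ ¬(F ∧ x1)) ∨ ¬x1) ∨ (¬(x0 ∨ (F ∨ x1)) ∧ x0)
  step 2: (((¬x1 ∧ ¬x1) ∨ ¬(F ∧ x1)) ∨ ¬x1) ∨ (¬(x0 ∨ (F ∨ x1)) ∧ x0)
  step 3: ((¬x1 ∨ ¬(F ∧ x1)) ∨ ¬x1) ∨ (¬(x0 ∨ (F ∨ x1)) ∧ x0)
  step 4: ((¬x1 ∨ (¬F ∨ ¬x1)) ∨ ¬x1) ∨ (¬(x0 ∨ (F ∨ x1)) ∧ x0)
  step 5: ((¬x1 ∨ (T ∨ ¬x1)) ∨ ¬x1) ∨ (¬(x0 ∨ (F ∨ x1)) ∧ x0)
  step 6: ((¬x1 ∨ T) ∨ ¬x1) ∨ (¬(x0 ∨ (F ∨ x1)) ∧ x0)
  step 7: (T ∨ ¬x1) ∨ (¬(x0 ∨ (F ∨ x1)) ∧ x0)
  step 8: T ∨ (¬(x0 ∨ (F ∨ x1)) ∧ x0)
  step 9: T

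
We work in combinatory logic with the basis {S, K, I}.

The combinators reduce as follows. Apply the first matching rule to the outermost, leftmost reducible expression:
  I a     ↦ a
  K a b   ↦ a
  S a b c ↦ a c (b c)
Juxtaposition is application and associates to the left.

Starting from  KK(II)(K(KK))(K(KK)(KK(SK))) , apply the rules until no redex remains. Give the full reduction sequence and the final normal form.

  start: KK(II)(K(KK))(K(KK)(KK(SK)))
  [1] K(K(KK))(K(KK)(KK(SK)))
  [2] K(KK)

Answer: normal form = K(KK)  (in 2 steps)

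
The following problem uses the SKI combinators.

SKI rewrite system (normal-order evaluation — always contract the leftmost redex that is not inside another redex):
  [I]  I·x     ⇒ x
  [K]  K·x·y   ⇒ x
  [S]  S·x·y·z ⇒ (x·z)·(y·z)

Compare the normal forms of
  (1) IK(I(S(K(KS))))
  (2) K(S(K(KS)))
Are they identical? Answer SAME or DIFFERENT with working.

Term A:
  start: IK(I(S(K(KS))))
  step 1: K(I(S(K(KS))))
  step 2: K(S(K(KS)))

Term B:
  start: K(S(K(KS)))

Answer: SAME — A ⇓ K(S(K(KS))), B ⇓ K(S(K(KS)))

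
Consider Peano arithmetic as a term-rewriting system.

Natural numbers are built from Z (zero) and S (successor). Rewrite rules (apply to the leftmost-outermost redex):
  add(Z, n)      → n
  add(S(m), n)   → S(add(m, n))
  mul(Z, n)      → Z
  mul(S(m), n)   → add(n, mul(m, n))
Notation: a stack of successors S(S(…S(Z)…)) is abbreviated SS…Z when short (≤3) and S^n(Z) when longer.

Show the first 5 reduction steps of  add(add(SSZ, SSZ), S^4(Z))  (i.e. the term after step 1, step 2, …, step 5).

Answer: after 5 steps: S(S(add(SSZ, S^4(Z))))

Derivation:
  start: add(add(SSZ, SSZ), S^4(Z))
  →1  add(S(add(SZ, SSZ)), S^4(Z))
  →2  S(add(add(SZ, SSZ), S^4(Z)))
  →3  S(add(S(add(Z, SSZ)), S^4(Z)))
  →4  S(S(add(add(Z, SSZ), S^4(Z))))
  →5  S(S(add(SSZ, S^4(Z))))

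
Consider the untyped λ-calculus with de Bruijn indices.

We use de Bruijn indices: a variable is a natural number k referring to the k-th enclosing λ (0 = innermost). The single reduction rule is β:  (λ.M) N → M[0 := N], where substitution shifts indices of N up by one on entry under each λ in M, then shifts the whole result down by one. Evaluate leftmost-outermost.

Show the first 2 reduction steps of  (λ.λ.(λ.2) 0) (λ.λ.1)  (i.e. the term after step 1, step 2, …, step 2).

  start: (λ.λ.(λ.2) 0) (λ.λ.1)
  step 1: λ.(λ.λ.λ.1) 0
  step 2: λ.λ.λ.1

Answer: after 2 steps: λ.λ.λ.1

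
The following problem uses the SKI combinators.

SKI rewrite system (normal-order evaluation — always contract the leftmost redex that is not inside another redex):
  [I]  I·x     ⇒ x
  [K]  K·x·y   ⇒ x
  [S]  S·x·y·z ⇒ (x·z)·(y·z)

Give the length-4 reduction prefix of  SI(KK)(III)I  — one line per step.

  start: SI(KK)(III)I
  step 1: I(III)(KK(III))I
  step 2: III(KK(III))I
  step 3: II(KK(III))I
  step 4: I(KK(III))I

Answer: after 4 steps: I(KK(III))I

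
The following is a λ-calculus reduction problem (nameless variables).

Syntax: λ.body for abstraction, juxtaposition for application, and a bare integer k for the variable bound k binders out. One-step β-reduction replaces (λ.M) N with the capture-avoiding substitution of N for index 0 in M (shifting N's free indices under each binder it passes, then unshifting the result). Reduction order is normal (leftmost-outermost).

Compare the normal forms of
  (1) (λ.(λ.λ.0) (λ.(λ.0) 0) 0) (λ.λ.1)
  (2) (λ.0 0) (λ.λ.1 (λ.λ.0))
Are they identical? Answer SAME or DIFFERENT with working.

Term A:
  start: (λ.(λ.λ.0) (λ.(λ.0) 0) 0) (λ.λ.1)
  [1] (λ.λ.0) (λ.(λ.0) 0) (λ.λ.1)
  [2] (λ.0) (λ.λ.1)
  [3] λ.λ.1

Term B:
  start: (λ.0 0) (λ.λ.1 (λ.λ.0))
  [1] (λ.λ.1 (λ.λ.0)) (λ.λ.1 (λ.λ.0))
  [2] λ.(λ.λ.1 (λ.λ.0)) (λ.λ.0)
  [3] λ.λ.(λ.λ.0) (λ.λ.0)
  [4] λ.λ.λ.0

Answer: DIFFERENT — A ⇓ λ.λ.1, B ⇓ λ.λ.λ.0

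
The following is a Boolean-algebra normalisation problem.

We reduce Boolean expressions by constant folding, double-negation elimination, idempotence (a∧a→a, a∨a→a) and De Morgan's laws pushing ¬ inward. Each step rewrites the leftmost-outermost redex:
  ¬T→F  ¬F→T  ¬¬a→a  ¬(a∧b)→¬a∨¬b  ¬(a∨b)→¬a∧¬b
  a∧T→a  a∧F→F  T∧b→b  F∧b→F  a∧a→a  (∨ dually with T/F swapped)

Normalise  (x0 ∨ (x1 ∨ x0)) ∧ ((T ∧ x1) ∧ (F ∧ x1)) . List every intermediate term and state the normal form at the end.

  start: (x0 ∨ (x1 ∨ x0)) ∧ ((T ∧ x1) ∧ (F ∧ x1))
  [1] (x0 ∨ (x1 ∨ x0)) ∧ (x1 ∧ (F ∧ x1))
  [2] (x0 ∨ (x1 ∨ x0)) ∧ (x1 ∧ F)
  [3] (x0 ∨ (x1 ∨ x0)) ∧ F
  [4] F

Answer: normal form = F  (in 4 steps)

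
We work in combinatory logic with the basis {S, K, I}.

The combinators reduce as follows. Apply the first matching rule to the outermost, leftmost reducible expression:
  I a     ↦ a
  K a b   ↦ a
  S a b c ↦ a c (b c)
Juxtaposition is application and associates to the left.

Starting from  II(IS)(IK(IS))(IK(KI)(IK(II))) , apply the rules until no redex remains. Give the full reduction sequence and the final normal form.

  start: II(IS)(IK(IS))(IK(KI)(IK(II)))
  →1  I(IS)(IK(IS))(IK(KI)(IK(II)))
  →2  IS(IK(IS))(IK(KI)(IK(II)))
  →3  S(IK(IS))(IK(KI)(IK(II)))
  →4  S(K(IS))(IK(KI)(IK(II)))
  →5  S(KS)(IK(KI)(IK(II)))
  →6  S(KS)(K(KI)(IK(II)))
  →7  S(KS)(KI)

Answer: normal form = S(KS)(KI)  (in 7 steps)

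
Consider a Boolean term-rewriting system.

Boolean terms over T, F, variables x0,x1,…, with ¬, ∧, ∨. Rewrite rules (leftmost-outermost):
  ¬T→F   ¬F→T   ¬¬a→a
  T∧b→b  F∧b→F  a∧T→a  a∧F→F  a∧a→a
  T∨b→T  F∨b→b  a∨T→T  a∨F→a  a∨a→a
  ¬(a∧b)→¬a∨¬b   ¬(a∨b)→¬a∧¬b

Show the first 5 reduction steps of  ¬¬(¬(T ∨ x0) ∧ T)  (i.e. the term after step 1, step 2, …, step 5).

Answer: after 5 steps: F

Reduction:
  start: ¬¬(¬(T ∨ x0) ∧ T)
  [1] ¬(T ∨ x0) ∧ T
  [2] ¬(T ∨ x0)
  [3] ¬T ∧ ¬x0
  [4] F ∧ ¬x0
  [5] F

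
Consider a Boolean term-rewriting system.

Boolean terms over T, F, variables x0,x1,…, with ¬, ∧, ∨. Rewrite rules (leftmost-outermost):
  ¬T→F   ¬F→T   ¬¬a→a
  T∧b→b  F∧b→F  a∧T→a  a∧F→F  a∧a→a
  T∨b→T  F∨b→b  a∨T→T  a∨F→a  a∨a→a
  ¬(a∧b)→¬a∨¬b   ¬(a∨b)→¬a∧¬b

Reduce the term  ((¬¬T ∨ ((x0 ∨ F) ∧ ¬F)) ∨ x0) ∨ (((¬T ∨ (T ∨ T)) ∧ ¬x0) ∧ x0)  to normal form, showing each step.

Answer: normal form = T  (in 4 steps)

Working:
  start: ((¬¬T ∨ ((x0 ∨ F) ∧ ¬F)) ∨ x0) ∨ (((¬T ∨ (T ∨ T)) ∧ ¬x0) ∧ x0)
  →1  ((T ∨ ((x0 ∨ F) ∧ ¬F)) ∨ x0) ∨ (((¬T ∨ (T ∨ T)) ∧ ¬x0) ∧ x0)
  →2  (T ∨ x0) ∨ (((¬T ∨ (T ∨ T)) ∧ ¬x0) ∧ x0)
  →3  T ∨ (((¬T ∨ (T ∨ T)) ∧ ¬x0) ∧ x0)
  →4  T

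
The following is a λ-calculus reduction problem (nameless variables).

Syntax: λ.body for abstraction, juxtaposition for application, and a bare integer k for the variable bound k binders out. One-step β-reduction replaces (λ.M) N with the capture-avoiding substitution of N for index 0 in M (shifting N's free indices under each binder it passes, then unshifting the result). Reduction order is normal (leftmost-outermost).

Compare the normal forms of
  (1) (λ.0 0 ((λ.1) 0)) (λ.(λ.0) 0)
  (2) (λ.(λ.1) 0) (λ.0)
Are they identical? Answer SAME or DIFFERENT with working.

Term A:
  start: (λ.0 0 ((λ.1) 0)) (λ.(λ.0) 0)
  step 1: (λ.(λ.0) 0) (λ.(λ.0) 0) ((λ.λ.(λ.0) 0) (λ.(λ.0) 0))
  step 2: (λ.0) (λ.(λ.0) 0) ((λ.λ.(λ.0) 0) (λ.(λ.0) 0))
  step 3: (λ.(λ.0) 0) ((λ.λ.(λ.0) 0) (λ.(λ.0) 0))
  step 4: (λ.0) ((λ.λ.(λ.0) 0) (λ.(λ.0) 0))
  step 5: (λ.λ.(λ.0) 0) (λ.(λ.0) 0)
  step 6: λ.(λ.0) 0
  step 7: λ.0

Term B:
  start: (λ.(λ.1) 0) (λ.0)
  step 1: (λ.λ.0) (λ.0)
  step 2: λ.0

Answer: SAME — A ⇓ λ.0, B ⇓ λ.0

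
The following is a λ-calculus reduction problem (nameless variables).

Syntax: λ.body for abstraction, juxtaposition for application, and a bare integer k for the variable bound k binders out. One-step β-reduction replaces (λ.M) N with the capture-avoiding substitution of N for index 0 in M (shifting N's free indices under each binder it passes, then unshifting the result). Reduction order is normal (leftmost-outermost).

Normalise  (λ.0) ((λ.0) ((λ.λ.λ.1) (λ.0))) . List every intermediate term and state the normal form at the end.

Answer: normal form = λ.λ.1  (in 3 steps)

Working:
  start: (λ.0) ((λ.0) ((λ.λ.λ.1) (λ.0)))
  →1  (λ.0) ((λ.λ.λ.1) (λ.0))
  →2  (λ.λ.λ.1) (λ.0)
  →3  λ.λ.1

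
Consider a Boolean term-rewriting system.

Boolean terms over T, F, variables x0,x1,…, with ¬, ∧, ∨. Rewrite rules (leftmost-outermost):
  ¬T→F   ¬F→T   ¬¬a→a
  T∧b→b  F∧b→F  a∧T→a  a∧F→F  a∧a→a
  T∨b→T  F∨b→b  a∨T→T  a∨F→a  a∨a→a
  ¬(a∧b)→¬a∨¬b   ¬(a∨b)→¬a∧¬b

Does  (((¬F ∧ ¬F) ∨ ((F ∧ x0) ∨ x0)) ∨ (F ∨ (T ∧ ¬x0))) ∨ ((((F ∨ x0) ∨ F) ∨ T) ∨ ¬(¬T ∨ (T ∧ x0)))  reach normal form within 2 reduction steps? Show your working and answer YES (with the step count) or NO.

Answer: NO — after 2 steps the term is ((T ∨ ((F ∧ x0) ∨ x0)) ∨ (F ∨ (T ∧ ¬x0))) ∨ ((((F ∨ x0) ∨ F) ∨ T) ∨ ¬(¬T ∨ (T ∧ x0))), not yet normal

Derivation:
  start: (((¬F ∧ ¬F) ∨ ((F ∧ x0) ∨ x0)) ∨ (F ∨ (T ∧ ¬x0))) ∨ ((((F ∨ x0) ∨ F) ∨ T) ∨ ¬(¬T ∨ (T ∧ x0)))
  step 1: ((¬F ∨ ((F ∧ x0) ∨ x0)) ∨ (F ∨ (T ∧ ¬x0))) ∨ ((((F ∨ x0) ∨ F) ∨ T) ∨ ¬(¬T ∨ (T ∧ x0)))
  step 2: ((T ∨ ((F ∧ x0) ∨ x0)) ∨ (F ∨ (T ∧ ¬x0))) ∨ ((((F ∨ x0) ∨ F) ∨ T) ∨ ¬(¬T ∨ (T ∧ x0)))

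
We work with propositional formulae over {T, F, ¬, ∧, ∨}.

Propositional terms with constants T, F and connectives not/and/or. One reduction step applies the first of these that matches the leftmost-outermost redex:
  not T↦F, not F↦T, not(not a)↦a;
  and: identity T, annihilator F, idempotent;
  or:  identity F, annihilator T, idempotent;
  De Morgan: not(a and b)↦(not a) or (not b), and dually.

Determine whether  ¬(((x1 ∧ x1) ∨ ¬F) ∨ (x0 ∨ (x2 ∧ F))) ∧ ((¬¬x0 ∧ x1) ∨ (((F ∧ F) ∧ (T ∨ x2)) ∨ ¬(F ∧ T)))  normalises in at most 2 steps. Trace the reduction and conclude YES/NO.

Answer: NO — after 2 steps the term is ((¬(x1 ∧ x1) ∧ ¬¬F) ∧ ¬(x0 ∨ (x2 ∧ F))) ∧ ((¬¬x0 ∧ x1) ∨ (((F ∧ F) ∧ (T ∨ x2)) ∨ ¬(F ∧ T))), not yet normal

Working:
  start: ¬(((x1 ∧ x1) ∨ ¬F) ∨ (x0 ∨ (x2 ∧ F))) ∧ ((¬¬x0 ∧ x1) ∨ (((F ∧ F) ∧ (T ∨ x2)) ∨ ¬(F ∧ T)))
  →1  (¬((x1 ∧ x1) ∨ ¬F) ∧ ¬(x0 ∨ (x2 ∧ F))) ∧ ((¬¬x0 ∧ x1) ∨ (((F ∧ F) ∧ (T ∨ x2)) ∨ ¬(F ∧ T)))
  →2  ((¬(x1 ∧ x1) ∧ ¬¬F) ∧ ¬(x0 ∨ (x2 ∧ F))) ∧ ((¬¬x0 ∧ x1) ∨ (((F ∧ F) ∧ (T ∨ x2)) ∨ ¬(F ∧ T)))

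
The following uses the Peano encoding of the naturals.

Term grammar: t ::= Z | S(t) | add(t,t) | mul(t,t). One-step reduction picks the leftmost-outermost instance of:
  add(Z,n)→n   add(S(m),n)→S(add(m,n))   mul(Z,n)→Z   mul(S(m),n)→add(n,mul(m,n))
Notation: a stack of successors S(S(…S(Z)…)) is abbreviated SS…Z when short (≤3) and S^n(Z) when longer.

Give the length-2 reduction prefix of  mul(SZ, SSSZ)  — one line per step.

Answer: after 2 steps: S(add(SSZ, mul(Z, SSSZ)))

Reduction:
  start: mul(SZ, SSSZ)
  [1] add(SSSZ, mul(Z, SSSZ))
  [2] S(add(SSZ, mul(Z, SSSZ)))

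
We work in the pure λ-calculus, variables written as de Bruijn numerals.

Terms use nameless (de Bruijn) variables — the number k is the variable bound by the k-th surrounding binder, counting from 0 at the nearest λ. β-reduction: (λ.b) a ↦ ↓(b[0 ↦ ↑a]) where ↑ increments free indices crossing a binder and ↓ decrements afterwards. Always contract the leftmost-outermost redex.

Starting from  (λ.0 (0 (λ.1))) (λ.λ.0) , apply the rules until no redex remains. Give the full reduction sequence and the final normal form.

  start: (λ.0 (0 (λ.1))) (λ.λ.0)
  [1] (λ.λ.0) ((λ.λ.0) (λ.λ.λ.0))
  [2] λ.0

Answer: normal form = λ.0  (in 2 steps)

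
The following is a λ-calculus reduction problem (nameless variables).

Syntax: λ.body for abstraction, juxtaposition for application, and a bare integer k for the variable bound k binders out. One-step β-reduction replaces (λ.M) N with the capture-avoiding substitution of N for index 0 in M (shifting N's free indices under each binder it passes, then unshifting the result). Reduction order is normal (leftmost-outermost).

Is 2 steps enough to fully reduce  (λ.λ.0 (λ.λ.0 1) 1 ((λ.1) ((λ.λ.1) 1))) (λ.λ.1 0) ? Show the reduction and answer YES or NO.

  start: (λ.λ.0 (λ.λ.0 1) 1 ((λ.1) ((λ.λ.1) 1))) (λ.λ.1 0)
  [1] λ.0 (λ.λ.0 1) (λ.λ.1 0) ((λ.1) ((λ.λ.1) (λ.λ.1 0)))
  [2] λ.0 (λ.λ.0 1) (λ.λ.1 0) 0

Answer: YES — reaches normal form λ.0 (λ.λ.0 1) (λ.λ.1 0) 0 in 2 ≤ 2 steps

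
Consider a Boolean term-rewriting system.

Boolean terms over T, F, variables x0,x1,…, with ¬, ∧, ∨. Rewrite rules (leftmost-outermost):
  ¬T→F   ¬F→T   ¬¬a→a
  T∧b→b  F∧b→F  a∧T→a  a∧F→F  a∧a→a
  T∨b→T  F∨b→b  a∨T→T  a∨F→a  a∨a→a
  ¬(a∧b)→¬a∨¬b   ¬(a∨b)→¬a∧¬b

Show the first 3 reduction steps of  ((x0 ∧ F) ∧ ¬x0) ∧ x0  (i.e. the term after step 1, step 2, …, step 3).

Answer: after 3 steps: F

Working:
  start: ((x0 ∧ F) ∧ ¬x0) ∧ x0
  [1] (F ∧ ¬x0) ∧ x0
  [2] F ∧ x0
  [3] F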